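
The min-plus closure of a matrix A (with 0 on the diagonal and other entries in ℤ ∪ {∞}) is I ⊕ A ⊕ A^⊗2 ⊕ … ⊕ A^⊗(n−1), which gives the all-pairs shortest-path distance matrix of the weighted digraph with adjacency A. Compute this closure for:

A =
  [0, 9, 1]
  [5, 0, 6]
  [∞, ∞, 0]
Closure =
  [0, 9, 1]
  [5, 0, 6]
  [∞, ∞, 0]

This is the Floyd-Warshall all-pairs shortest-path computation. For each intermediate vertex k = 0, 1, …, 2, update dist[i][j] ← min(dist[i][j], dist[i][k] + dist[k][j]). The final matrix gives, for each (i, j), the minimum total weight of any directed path from i to j (possibly empty when i = j).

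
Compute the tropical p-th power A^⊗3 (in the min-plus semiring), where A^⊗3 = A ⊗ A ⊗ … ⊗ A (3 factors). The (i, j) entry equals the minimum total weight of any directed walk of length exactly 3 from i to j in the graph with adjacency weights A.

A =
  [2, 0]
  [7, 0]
A^⊗3 =
  [6, 0]
  [7, 0]

Each entry (A^⊗3)_ij equals the minimum over all length-3 walks i = v_0 → v_1 → … → v_3 = j of Σ_t A[v_t][v_{t+1}]. For example, for (i, j) = (0, 1) we minimise over 4 possible intermediate vertex sequences; the minimum is 0, attained along the walk 0 → 1 → 1 → 1.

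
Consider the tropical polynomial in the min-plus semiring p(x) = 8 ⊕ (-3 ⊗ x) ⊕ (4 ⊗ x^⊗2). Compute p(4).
p(4) = 1

A tropical monomial a ⊗ x^⊗i evaluates to a + i · x. Evaluating each term at x = 4:
  Term 0 contributes 8 + 0 · 4 = 8
  Term 1 contributes -3 + 1 · 4 = 1
  Term 2 contributes 4 + 2 · 4 = 12
p(4) = ⊕ of these = min[8, 1, 12] = 1.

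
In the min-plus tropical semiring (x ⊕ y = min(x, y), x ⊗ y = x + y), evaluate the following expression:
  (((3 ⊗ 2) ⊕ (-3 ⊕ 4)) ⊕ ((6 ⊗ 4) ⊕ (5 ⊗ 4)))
(((3 ⊗ 2) ⊕ (-3 ⊕ 4)) ⊕ ((6 ⊗ 4) ⊕ (5 ⊗ 4))) = -3

Expand innermost to outermost. Recall ⊕ takes the minimum of its arguments and ⊗ takes their sum. Working out the expression (((3 ⊗ 2) ⊕ (-3 ⊕ 4)) ⊕ ((6 ⊗ 4) ⊕ (5 ⊗ 4))) gives -3.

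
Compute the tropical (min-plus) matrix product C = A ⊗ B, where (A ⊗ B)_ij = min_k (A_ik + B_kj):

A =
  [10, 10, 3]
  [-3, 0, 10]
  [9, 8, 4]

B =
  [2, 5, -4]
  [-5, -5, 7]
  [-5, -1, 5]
A ⊗ B =
  [-2, 2, 6]
  [-5, -5, -7]
  [-1, 3, 5]

Apply the min-plus product entry-by-entry:
  C[0][0] = min over k of (A[0][0] + B[0][0] = 10 + 2 = 12, A[0][1] + B[1][0] = 10 + -5 = 5, A[0][2] + B[2][0] = 3 + -5 = -2) = -2 (attained at k = 2)
  C[0][1] = min over k of (A[0][0] + B[0][1] = 10 + 5 = 15, A[0][1] + B[1][1] = 10 + -5 = 5, A[0][2] + B[2][1] = 3 + -1 = 2) = 2 (attained at k = 2)
  C[0][2] = min over k of (A[0][0] + B[0][2] = 10 + -4 = 6, A[0][1] + B[1][2] = 10 + 7 = 17, A[0][2] + B[2][2] = 3 + 5 = 8) = 6 (attained at k = 0)
  C[1][0] = min over k of (A[1][0] + B[0][0] = -3 + 2 = -1, A[1][1] + B[1][0] = 0 + -5 = -5, A[1][2] + B[2][0] = 10 + -5 = 5) = -5 (attained at k = 1)
  C[1][1] = min over k of (A[1][0] + B[0][1] = -3 + 5 = 2, A[1][1] + B[1][1] = 0 + -5 = -5, A[1][2] + B[2][1] = 10 + -1 = 9) = -5 (attained at k = 1)
  C[1][2] = min over k of (A[1][0] + B[0][2] = -3 + -4 = -7, A[1][1] + B[1][2] = 0 + 7 = 7, A[1][2] + B[2][2] = 10 + 5 = 15) = -7 (attained at k = 0)
  C[2][0] = min over k of (A[2][0] + B[0][0] = 9 + 2 = 11, A[2][1] + B[1][0] = 8 + -5 = 3, A[2][2] + B[2][0] = 4 + -5 = -1) = -1 (attained at k = 2)
  C[2][1] = min over k of (A[2][0] + B[0][1] = 9 + 5 = 14, A[2][1] + B[1][1] = 8 + -5 = 3, A[2][2] + B[2][1] = 4 + -1 = 3) = 3 (attained at k = 1)
  C[2][2] = min over k of (A[2][0] + B[0][2] = 9 + -4 = 5, A[2][1] + B[1][2] = 8 + 7 = 15, A[2][2] + B[2][2] = 4 + 5 = 9) = 5 (attained at k = 0)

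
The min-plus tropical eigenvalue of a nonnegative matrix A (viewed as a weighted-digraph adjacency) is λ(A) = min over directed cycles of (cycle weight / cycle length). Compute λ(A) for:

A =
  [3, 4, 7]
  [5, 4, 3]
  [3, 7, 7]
λ(A) = 3

Enumerate directed cycles and compute their means (weight / length). Sample:
  cycle 0 → 0: weight = 3, length = 1, mean = 3/1 ≈ 3.000
  cycle 1 → 1: weight = 4, length = 1, mean = 4/1 ≈ 4.000
  cycle 2 → 2: weight = 7, length = 1, mean = 7/1 ≈ 7.000
  cycle 0 → 1 → 0: weight = 9, length = 2, mean = 9/2 ≈ 4.500
  cycle 0 → 2 → 0: weight = 10, length = 2, mean = 10/2 ≈ 5.000
  cycle 1 → 0 → 1: weight = 9, length = 2, mean = 9/2 ≈ 4.500
Minimum mean = 3.000, attained e.g. along the cycle 0 → 0 with weight 3 and length 1. So λ(A) = 3/1 = 3.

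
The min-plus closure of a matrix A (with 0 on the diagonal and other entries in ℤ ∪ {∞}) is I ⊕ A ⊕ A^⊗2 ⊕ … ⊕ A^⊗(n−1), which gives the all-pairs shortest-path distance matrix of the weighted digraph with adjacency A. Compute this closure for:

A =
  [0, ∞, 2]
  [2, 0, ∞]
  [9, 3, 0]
Closure =
  [0, 5, 2]
  [2, 0, 4]
  [5, 3, 0]

This is the Floyd-Warshall all-pairs shortest-path computation. For each intermediate vertex k = 0, 1, …, 2, update dist[i][j] ← min(dist[i][j], dist[i][k] + dist[k][j]). The final matrix gives, for each (i, j), the minimum total weight of any directed path from i to j (possibly empty when i = j).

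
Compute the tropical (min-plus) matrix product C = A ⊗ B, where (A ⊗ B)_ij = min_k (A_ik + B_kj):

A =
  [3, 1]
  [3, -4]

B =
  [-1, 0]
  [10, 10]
A ⊗ B =
  [2, 3]
  [2, 3]

Apply the min-plus product entry-by-entry:
  C[0][0] = min over k of (A[0][0] + B[0][0] = 3 + -1 = 2, A[0][1] + B[1][0] = 1 + 10 = 11) = 2 (attained at k = 0)
  C[0][1] = min over k of (A[0][0] + B[0][1] = 3 + 0 = 3, A[0][1] + B[1][1] = 1 + 10 = 11) = 3 (attained at k = 0)
  C[1][0] = min over k of (A[1][0] + B[0][0] = 3 + -1 = 2, A[1][1] + B[1][0] = -4 + 10 = 6) = 2 (attained at k = 0)
  C[1][1] = min over k of (A[1][0] + B[0][1] = 3 + 0 = 3, A[1][1] + B[1][1] = -4 + 10 = 6) = 3 (attained at k = 0)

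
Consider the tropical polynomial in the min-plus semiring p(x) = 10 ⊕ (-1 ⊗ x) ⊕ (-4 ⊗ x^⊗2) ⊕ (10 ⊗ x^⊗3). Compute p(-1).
p(-1) = -6

A tropical monomial a ⊗ x^⊗i evaluates to a + i · x. Evaluating each term at x = -1:
  Term 0 contributes 10 + 0 · -1 = 10
  Term 1 contributes -1 + 1 · -1 = -2
  Term 2 contributes -4 + 2 · -1 = -6
  Term 3 contributes 10 + 3 · -1 = 7
p(-1) = ⊕ of these = min[10, -2, -6, 7] = -6.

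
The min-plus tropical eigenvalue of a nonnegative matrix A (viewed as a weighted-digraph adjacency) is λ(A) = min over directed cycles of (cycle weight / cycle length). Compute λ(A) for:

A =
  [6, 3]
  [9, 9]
λ(A) = 6

Enumerate directed cycles and compute their means (weight / length). Sample:
  cycle 0 → 0: weight = 6, length = 1, mean = 6/1 ≈ 6.000
  cycle 1 → 1: weight = 9, length = 1, mean = 9/1 ≈ 9.000
  cycle 0 → 1 → 0: weight = 12, length = 2, mean = 12/2 ≈ 6.000
  cycle 1 → 0 → 1: weight = 12, length = 2, mean = 12/2 ≈ 6.000
Minimum mean = 6.000, attained e.g. along the cycle 0 → 0 with weight 6 and length 1. So λ(A) = 6/1 = 6.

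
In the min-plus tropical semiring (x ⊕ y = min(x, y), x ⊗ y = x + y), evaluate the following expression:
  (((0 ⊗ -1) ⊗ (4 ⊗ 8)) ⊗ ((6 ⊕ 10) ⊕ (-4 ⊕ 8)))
(((0 ⊗ -1) ⊗ (4 ⊗ 8)) ⊗ ((6 ⊕ 10) ⊕ (-4 ⊕ 8))) = 7

Expand innermost to outermost. Recall ⊕ takes the minimum of its arguments and ⊗ takes their sum. Working out the expression (((0 ⊗ -1) ⊗ (4 ⊗ 8)) ⊗ ((6 ⊕ 10) ⊕ (-4 ⊕ 8))) gives 7.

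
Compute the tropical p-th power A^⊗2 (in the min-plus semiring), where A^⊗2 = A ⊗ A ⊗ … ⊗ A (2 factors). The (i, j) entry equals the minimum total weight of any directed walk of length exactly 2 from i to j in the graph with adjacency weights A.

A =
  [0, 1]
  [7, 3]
A^⊗2 =
  [0, 1]
  [7, 6]

Each entry (A^⊗2)_ij equals the minimum over all length-2 walks i = v_0 → v_1 → … → v_2 = j of Σ_t A[v_t][v_{t+1}]. For example, for (i, j) = (0, 1) we minimise over 2 possible intermediate vertex sequences; the minimum is 1, attained along the walk 0 → 0 → 1.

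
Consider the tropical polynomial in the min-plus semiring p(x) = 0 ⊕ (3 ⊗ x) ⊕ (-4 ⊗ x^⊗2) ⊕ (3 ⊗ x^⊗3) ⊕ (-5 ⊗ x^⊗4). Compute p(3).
p(3) = 0

A tropical monomial a ⊗ x^⊗i evaluates to a + i · x. Evaluating each term at x = 3:
  Term 0 contributes 0 + 0 · 3 = 0
  Term 1 contributes 3 + 1 · 3 = 6
  Term 2 contributes -4 + 2 · 3 = 2
  Term 3 contributes 3 + 3 · 3 = 12
  Term 4 contributes -5 + 4 · 3 = 7
p(3) = ⊕ of these = min[0, 6, 2, 12, 7] = 0.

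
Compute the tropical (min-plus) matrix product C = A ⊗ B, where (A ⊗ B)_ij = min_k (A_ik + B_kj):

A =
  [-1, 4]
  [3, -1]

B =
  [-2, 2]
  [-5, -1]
A ⊗ B =
  [-3, 1]
  [-6, -2]

Apply the min-plus product entry-by-entry:
  C[0][0] = min over k of (A[0][0] + B[0][0] = -1 + -2 = -3, A[0][1] + B[1][0] = 4 + -5 = -1) = -3 (attained at k = 0)
  C[0][1] = min over k of (A[0][0] + B[0][1] = -1 + 2 = 1, A[0][1] + B[1][1] = 4 + -1 = 3) = 1 (attained at k = 0)
  C[1][0] = min over k of (A[1][0] + B[0][0] = 3 + -2 = 1, A[1][1] + B[1][0] = -1 + -5 = -6) = -6 (attained at k = 1)
  C[1][1] = min over k of (A[1][0] + B[0][1] = 3 + 2 = 5, A[1][1] + B[1][1] = -1 + -1 = -2) = -2 (attained at k = 1)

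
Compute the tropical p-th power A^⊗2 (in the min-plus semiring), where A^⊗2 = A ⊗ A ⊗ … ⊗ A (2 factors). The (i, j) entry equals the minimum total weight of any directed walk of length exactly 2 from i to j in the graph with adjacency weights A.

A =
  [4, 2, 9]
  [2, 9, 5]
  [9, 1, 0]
A^⊗2 =
  [4, 6, 7]
  [6, 4, 5]
  [3, 1, 0]

Each entry (A^⊗2)_ij equals the minimum over all length-2 walks i = v_0 → v_1 → … → v_2 = j of Σ_t A[v_t][v_{t+1}]. For example, for (i, j) = (0, 2) we minimise over 3 possible intermediate vertex sequences; the minimum is 7, attained along the walk 0 → 1 → 2.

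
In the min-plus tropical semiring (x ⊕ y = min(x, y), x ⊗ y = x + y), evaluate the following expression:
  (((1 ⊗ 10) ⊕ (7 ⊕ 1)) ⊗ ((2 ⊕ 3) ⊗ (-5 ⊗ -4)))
(((1 ⊗ 10) ⊕ (7 ⊕ 1)) ⊗ ((2 ⊕ 3) ⊗ (-5 ⊗ -4))) = -6

Expand innermost to outermost. Recall ⊕ takes the minimum of its arguments and ⊗ takes their sum. Working out the expression (((1 ⊗ 10) ⊕ (7 ⊕ 1)) ⊗ ((2 ⊕ 3) ⊗ (-5 ⊗ -4))) gives -6.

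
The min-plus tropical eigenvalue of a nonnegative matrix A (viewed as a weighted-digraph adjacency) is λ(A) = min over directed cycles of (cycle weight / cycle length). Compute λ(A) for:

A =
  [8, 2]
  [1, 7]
λ(A) = 3/2

Enumerate directed cycles and compute their means (weight / length). Sample:
  cycle 0 → 0: weight = 8, length = 1, mean = 8/1 ≈ 8.000
  cycle 1 → 1: weight = 7, length = 1, mean = 7/1 ≈ 7.000
  cycle 0 → 1 → 0: weight = 3, length = 2, mean = 3/2 ≈ 1.500
  cycle 1 → 0 → 1: weight = 3, length = 2, mean = 3/2 ≈ 1.500
Minimum mean = 1.500, attained e.g. along the cycle 0 → 1 → 0 with weight 3 and length 2. So λ(A) = 3/2 = 3/2.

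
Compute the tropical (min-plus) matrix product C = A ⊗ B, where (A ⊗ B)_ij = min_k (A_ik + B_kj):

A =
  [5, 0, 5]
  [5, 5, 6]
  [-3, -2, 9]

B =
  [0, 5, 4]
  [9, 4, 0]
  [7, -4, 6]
A ⊗ B =
  [5, 1, 0]
  [5, 2, 5]
  [-3, 2, -2]

Apply the min-plus product entry-by-entry:
  C[0][0] = min over k of (A[0][0] + B[0][0] = 5 + 0 = 5, A[0][1] + B[1][0] = 0 + 9 = 9, A[0][2] + B[2][0] = 5 + 7 = 12) = 5 (attained at k = 0)
  C[0][1] = min over k of (A[0][0] + B[0][1] = 5 + 5 = 10, A[0][1] + B[1][1] = 0 + 4 = 4, A[0][2] + B[2][1] = 5 + -4 = 1) = 1 (attained at k = 2)
  C[0][2] = min over k of (A[0][0] + B[0][2] = 5 + 4 = 9, A[0][1] + B[1][2] = 0 + 0 = 0, A[0][2] + B[2][2] = 5 + 6 = 11) = 0 (attained at k = 1)
  C[1][0] = min over k of (A[1][0] + B[0][0] = 5 + 0 = 5, A[1][1] + B[1][0] = 5 + 9 = 14, A[1][2] + B[2][0] = 6 + 7 = 13) = 5 (attained at k = 0)
  C[1][1] = min over k of (A[1][0] + B[0][1] = 5 + 5 = 10, A[1][1] + B[1][1] = 5 + 4 = 9, A[1][2] + B[2][1] = 6 + -4 = 2) = 2 (attained at k = 2)
  C[1][2] = min over k of (A[1][0] + B[0][2] = 5 + 4 = 9, A[1][1] + B[1][2] = 5 + 0 = 5, A[1][2] + B[2][2] = 6 + 6 = 12) = 5 (attained at k = 1)
  C[2][0] = min over k of (A[2][0] + B[0][0] = -3 + 0 = -3, A[2][1] + B[1][0] = -2 + 9 = 7, A[2][2] + B[2][0] = 9 + 7 = 16) = -3 (attained at k = 0)
  C[2][1] = min over k of (A[2][0] + B[0][1] = -3 + 5 = 2, A[2][1] + B[1][1] = -2 + 4 = 2, A[2][2] + B[2][1] = 9 + -4 = 5) = 2 (attained at k = 0)
  C[2][2] = min over k of (A[2][0] + B[0][2] = -3 + 4 = 1, A[2][1] + B[1][2] = -2 + 0 = -2, A[2][2] + B[2][2] = 9 + 6 = 15) = -2 (attained at k = 1)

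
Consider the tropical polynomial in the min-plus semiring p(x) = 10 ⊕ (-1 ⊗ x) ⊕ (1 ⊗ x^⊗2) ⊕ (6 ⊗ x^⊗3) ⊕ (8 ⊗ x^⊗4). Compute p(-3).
p(-3) = -5

A tropical monomial a ⊗ x^⊗i evaluates to a + i · x. Evaluating each term at x = -3:
  Term 0 contributes 10 + 0 · -3 = 10
  Term 1 contributes -1 + 1 · -3 = -4
  Term 2 contributes 1 + 2 · -3 = -5
  Term 3 contributes 6 + 3 · -3 = -3
  Term 4 contributes 8 + 4 · -3 = -4
p(-3) = ⊕ of these = min[10, -4, -5, -3, -4] = -5.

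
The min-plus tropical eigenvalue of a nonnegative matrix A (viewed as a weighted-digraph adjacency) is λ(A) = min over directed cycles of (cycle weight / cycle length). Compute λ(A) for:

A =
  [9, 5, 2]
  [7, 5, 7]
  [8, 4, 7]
λ(A) = 13/3

Enumerate directed cycles and compute their means (weight / length). Sample:
  cycle 0 → 0: weight = 9, length = 1, mean = 9/1 ≈ 9.000
  cycle 1 → 1: weight = 5, length = 1, mean = 5/1 ≈ 5.000
  cycle 2 → 2: weight = 7, length = 1, mean = 7/1 ≈ 7.000
  cycle 0 → 1 → 0: weight = 12, length = 2, mean = 12/2 ≈ 6.000
  cycle 0 → 2 → 0: weight = 10, length = 2, mean = 10/2 ≈ 5.000
  cycle 1 → 0 → 1: weight = 12, length = 2, mean = 12/2 ≈ 6.000
Minimum mean = 4.333, attained e.g. along the cycle 0 → 2 → 1 → 0 with weight 13 and length 3. So λ(A) = 13/3 = 13/3.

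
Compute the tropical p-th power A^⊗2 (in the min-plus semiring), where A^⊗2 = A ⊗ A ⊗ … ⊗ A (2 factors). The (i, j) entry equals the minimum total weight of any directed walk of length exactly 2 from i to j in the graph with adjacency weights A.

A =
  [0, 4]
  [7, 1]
A^⊗2 =
  [0, 4]
  [7, 2]

Each entry (A^⊗2)_ij equals the minimum over all length-2 walks i = v_0 → v_1 → … → v_2 = j of Σ_t A[v_t][v_{t+1}]. For example, for (i, j) = (0, 1) we minimise over 2 possible intermediate vertex sequences; the minimum is 4, attained along the walk 0 → 0 → 1.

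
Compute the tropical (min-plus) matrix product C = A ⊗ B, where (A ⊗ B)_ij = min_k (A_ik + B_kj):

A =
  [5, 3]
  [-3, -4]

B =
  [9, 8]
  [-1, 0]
A ⊗ B =
  [2, 3]
  [-5, -4]

Apply the min-plus product entry-by-entry:
  C[0][0] = min over k of (A[0][0] + B[0][0] = 5 + 9 = 14, A[0][1] + B[1][0] = 3 + -1 = 2) = 2 (attained at k = 1)
  C[0][1] = min over k of (A[0][0] + B[0][1] = 5 + 8 = 13, A[0][1] + B[1][1] = 3 + 0 = 3) = 3 (attained at k = 1)
  C[1][0] = min over k of (A[1][0] + B[0][0] = -3 + 9 = 6, A[1][1] + B[1][0] = -4 + -1 = -5) = -5 (attained at k = 1)
  C[1][1] = min over k of (A[1][0] + B[0][1] = -3 + 8 = 5, A[1][1] + B[1][1] = -4 + 0 = -4) = -4 (attained at k = 1)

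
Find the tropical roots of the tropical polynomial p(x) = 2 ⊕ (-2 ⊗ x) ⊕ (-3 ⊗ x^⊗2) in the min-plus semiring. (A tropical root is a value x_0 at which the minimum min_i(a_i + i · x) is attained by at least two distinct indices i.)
Roots: {1, 4}

Each tropical root is a break point of the lower envelope of the lines y = a_i + i · x (there are 3 lines, with slopes 0, 1, ..., 2). Only the lines that attain the minimum somewhere contribute to roots; other lines are dominated. Here the surviving (envelope) indices are i = 2, i = 1, i = 0.
Intersections between consecutive envelope lines give the roots: for adjacent envelope indices i < j the intersection is x = (a_i − a_j) / (j − i). Reading off the sorted break points: {1, 4}.
Verification: at each break x_0, at least two indices attain the minimum of min_i(a_i + i · x_0).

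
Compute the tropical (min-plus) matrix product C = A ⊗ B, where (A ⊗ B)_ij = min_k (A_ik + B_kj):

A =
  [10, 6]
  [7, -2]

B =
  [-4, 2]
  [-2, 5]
A ⊗ B =
  [4, 11]
  [-4, 3]

Apply the min-plus product entry-by-entry:
  C[0][0] = min over k of (A[0][0] + B[0][0] = 10 + -4 = 6, A[0][1] + B[1][0] = 6 + -2 = 4) = 4 (attained at k = 1)
  C[0][1] = min over k of (A[0][0] + B[0][1] = 10 + 2 = 12, A[0][1] + B[1][1] = 6 + 5 = 11) = 11 (attained at k = 1)
  C[1][0] = min over k of (A[1][0] + B[0][0] = 7 + -4 = 3, A[1][1] + B[1][0] = -2 + -2 = -4) = -4 (attained at k = 1)
  C[1][1] = min over k of (A[1][0] + B[0][1] = 7 + 2 = 9, A[1][1] + B[1][1] = -2 + 5 = 3) = 3 (attained at k = 1)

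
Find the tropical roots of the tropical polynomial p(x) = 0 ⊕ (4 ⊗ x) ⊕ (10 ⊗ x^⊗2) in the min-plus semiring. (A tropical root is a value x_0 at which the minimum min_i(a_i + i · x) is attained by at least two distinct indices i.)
Roots: {-6, -4}

Each tropical root is a break point of the lower envelope of the lines y = a_i + i · x (there are 3 lines, with slopes 0, 1, ..., 2). Only the lines that attain the minimum somewhere contribute to roots; other lines are dominated. Here the surviving (envelope) indices are i = 2, i = 1, i = 0.
Intersections between consecutive envelope lines give the roots: for adjacent envelope indices i < j the intersection is x = (a_i − a_j) / (j − i). Reading off the sorted break points: {-6, -4}.
Verification: at each break x_0, at least two indices attain the minimum of min_i(a_i + i · x_0).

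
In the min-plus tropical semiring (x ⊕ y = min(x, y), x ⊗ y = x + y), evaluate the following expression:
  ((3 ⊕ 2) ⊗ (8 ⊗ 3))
((3 ⊕ 2) ⊗ (8 ⊗ 3)) = 13

Expand innermost to outermost. Recall ⊕ takes the minimum of its arguments and ⊗ takes their sum. Working out the expression ((3 ⊕ 2) ⊗ (8 ⊗ 3)) gives 13.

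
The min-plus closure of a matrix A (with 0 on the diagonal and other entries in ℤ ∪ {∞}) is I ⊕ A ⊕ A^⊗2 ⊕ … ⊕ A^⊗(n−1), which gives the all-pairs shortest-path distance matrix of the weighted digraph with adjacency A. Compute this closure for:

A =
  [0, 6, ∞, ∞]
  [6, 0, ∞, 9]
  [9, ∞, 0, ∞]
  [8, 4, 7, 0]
Closure =
  [0, 6, 22, 15]
  [6, 0, 16, 9]
  [9, 15, 0, 24]
  [8, 4, 7, 0]

This is the Floyd-Warshall all-pairs shortest-path computation. For each intermediate vertex k = 0, 1, …, 3, update dist[i][j] ← min(dist[i][j], dist[i][k] + dist[k][j]). The final matrix gives, for each (i, j), the minimum total weight of any directed path from i to j (possibly empty when i = j).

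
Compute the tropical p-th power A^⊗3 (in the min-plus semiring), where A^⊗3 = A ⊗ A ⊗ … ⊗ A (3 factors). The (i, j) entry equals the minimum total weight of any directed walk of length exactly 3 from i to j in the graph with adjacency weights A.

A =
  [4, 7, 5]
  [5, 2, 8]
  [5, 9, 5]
A^⊗3 =
  [12, 11, 13]
  [9, 6, 12]
  [13, 13, 14]

Each entry (A^⊗3)_ij equals the minimum over all length-3 walks i = v_0 → v_1 → … → v_3 = j of Σ_t A[v_t][v_{t+1}]. For example, for (i, j) = (0, 2) we minimise over 9 possible intermediate vertex sequences; the minimum is 13, attained along the walk 0 → 0 → 0 → 2.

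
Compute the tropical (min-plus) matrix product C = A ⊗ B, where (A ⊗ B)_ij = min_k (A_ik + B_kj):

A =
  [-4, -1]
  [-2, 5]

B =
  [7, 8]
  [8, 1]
A ⊗ B =
  [3, 0]
  [5, 6]

Apply the min-plus product entry-by-entry:
  C[0][0] = min over k of (A[0][0] + B[0][0] = -4 + 7 = 3, A[0][1] + B[1][0] = -1 + 8 = 7) = 3 (attained at k = 0)
  C[0][1] = min over k of (A[0][0] + B[0][1] = -4 + 8 = 4, A[0][1] + B[1][1] = -1 + 1 = 0) = 0 (attained at k = 1)
  C[1][0] = min over k of (A[1][0] + B[0][0] = -2 + 7 = 5, A[1][1] + B[1][0] = 5 + 8 = 13) = 5 (attained at k = 0)
  C[1][1] = min over k of (A[1][0] + B[0][1] = -2 + 8 = 6, A[1][1] + B[1][1] = 5 + 1 = 6) = 6 (attained at k = 0)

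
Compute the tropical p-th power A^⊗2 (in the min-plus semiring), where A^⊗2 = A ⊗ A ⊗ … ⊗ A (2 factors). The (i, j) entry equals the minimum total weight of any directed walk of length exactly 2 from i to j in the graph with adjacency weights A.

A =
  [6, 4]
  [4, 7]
A^⊗2 =
  [8, 10]
  [10, 8]

Each entry (A^⊗2)_ij equals the minimum over all length-2 walks i = v_0 → v_1 → … → v_2 = j of Σ_t A[v_t][v_{t+1}]. For example, for (i, j) = (0, 1) we minimise over 2 possible intermediate vertex sequences; the minimum is 10, attained along the walk 0 → 0 → 1.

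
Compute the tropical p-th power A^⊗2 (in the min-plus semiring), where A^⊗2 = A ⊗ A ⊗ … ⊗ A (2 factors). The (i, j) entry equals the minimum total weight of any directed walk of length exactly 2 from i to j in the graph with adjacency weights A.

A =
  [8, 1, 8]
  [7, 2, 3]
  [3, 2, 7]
A^⊗2 =
  [8, 3, 4]
  [6, 4, 5]
  [9, 4, 5]

Each entry (A^⊗2)_ij equals the minimum over all length-2 walks i = v_0 → v_1 → … → v_2 = j of Σ_t A[v_t][v_{t+1}]. For example, for (i, j) = (0, 2) we minimise over 3 possible intermediate vertex sequences; the minimum is 4, attained along the walk 0 → 1 → 2.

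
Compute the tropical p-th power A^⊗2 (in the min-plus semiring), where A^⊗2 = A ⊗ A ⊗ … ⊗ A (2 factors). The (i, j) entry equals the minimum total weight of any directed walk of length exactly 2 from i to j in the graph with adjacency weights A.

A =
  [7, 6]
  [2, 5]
A^⊗2 =
  [8, 11]
  [7, 8]

Each entry (A^⊗2)_ij equals the minimum over all length-2 walks i = v_0 → v_1 → … → v_2 = j of Σ_t A[v_t][v_{t+1}]. For example, for (i, j) = (0, 1) we minimise over 2 possible intermediate vertex sequences; the minimum is 11, attained along the walk 0 → 1 → 1.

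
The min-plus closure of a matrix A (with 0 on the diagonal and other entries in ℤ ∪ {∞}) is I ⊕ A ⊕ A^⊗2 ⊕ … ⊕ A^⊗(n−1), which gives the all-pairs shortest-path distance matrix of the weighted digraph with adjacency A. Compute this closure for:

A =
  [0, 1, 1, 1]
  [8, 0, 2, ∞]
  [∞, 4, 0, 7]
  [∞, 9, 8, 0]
Closure =
  [0, 1, 1, 1]
  [8, 0, 2, 9]
  [12, 4, 0, 7]
  [17, 9, 8, 0]

This is the Floyd-Warshall all-pairs shortest-path computation. For each intermediate vertex k = 0, 1, …, 3, update dist[i][j] ← min(dist[i][j], dist[i][k] + dist[k][j]). The final matrix gives, for each (i, j), the minimum total weight of any directed path from i to j (possibly empty when i = j).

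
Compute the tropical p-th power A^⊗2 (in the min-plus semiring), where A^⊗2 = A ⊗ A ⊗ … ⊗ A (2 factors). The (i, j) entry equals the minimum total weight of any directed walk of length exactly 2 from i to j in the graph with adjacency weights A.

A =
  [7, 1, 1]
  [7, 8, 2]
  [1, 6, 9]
A^⊗2 =
  [2, 7, 3]
  [3, 8, 8]
  [8, 2, 2]

Each entry (A^⊗2)_ij equals the minimum over all length-2 walks i = v_0 → v_1 → … → v_2 = j of Σ_t A[v_t][v_{t+1}]. For example, for (i, j) = (0, 2) we minimise over 3 possible intermediate vertex sequences; the minimum is 3, attained along the walk 0 → 1 → 2.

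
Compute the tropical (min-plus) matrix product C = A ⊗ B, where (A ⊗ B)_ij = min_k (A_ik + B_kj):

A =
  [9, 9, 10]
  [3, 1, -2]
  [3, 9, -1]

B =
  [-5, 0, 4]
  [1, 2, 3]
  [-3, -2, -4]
A ⊗ B =
  [4, 8, 6]
  [-5, -4, -6]
  [-4, -3, -5]

Apply the min-plus product entry-by-entry:
  C[0][0] = min over k of (A[0][0] + B[0][0] = 9 + -5 = 4, A[0][1] + B[1][0] = 9 + 1 = 10, A[0][2] + B[2][0] = 10 + -3 = 7) = 4 (attained at k = 0)
  C[0][1] = min over k of (A[0][0] + B[0][1] = 9 + 0 = 9, A[0][1] + B[1][1] = 9 + 2 = 11, A[0][2] + B[2][1] = 10 + -2 = 8) = 8 (attained at k = 2)
  C[0][2] = min over k of (A[0][0] + B[0][2] = 9 + 4 = 13, A[0][1] + B[1][2] = 9 + 3 = 12, A[0][2] + B[2][2] = 10 + -4 = 6) = 6 (attained at k = 2)
  C[1][0] = min over k of (A[1][0] + B[0][0] = 3 + -5 = -2, A[1][1] + B[1][0] = 1 + 1 = 2, A[1][2] + B[2][0] = -2 + -3 = -5) = -5 (attained at k = 2)
  C[1][1] = min over k of (A[1][0] + B[0][1] = 3 + 0 = 3, A[1][1] + B[1][1] = 1 + 2 = 3, A[1][2] + B[2][1] = -2 + -2 = -4) = -4 (attained at k = 2)
  C[1][2] = min over k of (A[1][0] + B[0][2] = 3 + 4 = 7, A[1][1] + B[1][2] = 1 + 3 = 4, A[1][2] + B[2][2] = -2 + -4 = -6) = -6 (attained at k = 2)
  C[2][0] = min over k of (A[2][0] + B[0][0] = 3 + -5 = -2, A[2][1] + B[1][0] = 9 + 1 = 10, A[2][2] + B[2][0] = -1 + -3 = -4) = -4 (attained at k = 2)
  C[2][1] = min over k of (A[2][0] + B[0][1] = 3 + 0 = 3, A[2][1] + B[1][1] = 9 + 2 = 11, A[2][2] + B[2][1] = -1 + -2 = -3) = -3 (attained at k = 2)
  C[2][2] = min over k of (A[2][0] + B[0][2] = 3 + 4 = 7, A[2][1] + B[1][2] = 9 + 3 = 12, A[2][2] + B[2][2] = -1 + -4 = -5) = -5 (attained at k = 2)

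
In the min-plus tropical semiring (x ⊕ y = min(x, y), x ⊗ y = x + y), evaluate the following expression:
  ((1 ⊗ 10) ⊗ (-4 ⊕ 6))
((1 ⊗ 10) ⊗ (-4 ⊕ 6)) = 7

Expand innermost to outermost. Recall ⊕ takes the minimum of its arguments and ⊗ takes their sum. Working out the expression ((1 ⊗ 10) ⊗ (-4 ⊕ 6)) gives 7.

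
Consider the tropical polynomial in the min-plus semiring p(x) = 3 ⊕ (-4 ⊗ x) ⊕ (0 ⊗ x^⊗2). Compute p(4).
p(4) = 0

A tropical monomial a ⊗ x^⊗i evaluates to a + i · x. Evaluating each term at x = 4:
  Term 0 contributes 3 + 0 · 4 = 3
  Term 1 contributes -4 + 1 · 4 = 0
  Term 2 contributes 0 + 2 · 4 = 8
p(4) = ⊕ of these = min[3, 0, 8] = 0.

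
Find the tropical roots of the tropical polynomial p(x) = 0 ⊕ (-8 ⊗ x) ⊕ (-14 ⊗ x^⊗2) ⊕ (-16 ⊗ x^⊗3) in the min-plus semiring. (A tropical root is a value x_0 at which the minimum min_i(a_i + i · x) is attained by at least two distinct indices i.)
Roots: {2, 6, 8}

Each tropical root is a break point of the lower envelope of the lines y = a_i + i · x (there are 4 lines, with slopes 0, 1, ..., 3). Only the lines that attain the minimum somewhere contribute to roots; other lines are dominated. Here the surviving (envelope) indices are i = 3, i = 2, i = 1, i = 0.
Intersections between consecutive envelope lines give the roots: for adjacent envelope indices i < j the intersection is x = (a_i − a_j) / (j − i). Reading off the sorted break points: {2, 6, 8}.
Verification: at each break x_0, at least two indices attain the minimum of min_i(a_i + i · x_0).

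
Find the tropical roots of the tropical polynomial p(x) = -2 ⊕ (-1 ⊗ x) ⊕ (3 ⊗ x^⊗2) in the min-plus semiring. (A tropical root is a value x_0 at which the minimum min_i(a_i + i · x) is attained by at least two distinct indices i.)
Roots: {-4, -1}

Each tropical root is a break point of the lower envelope of the lines y = a_i + i · x (there are 3 lines, with slopes 0, 1, ..., 2). Only the lines that attain the minimum somewhere contribute to roots; other lines are dominated. Here the surviving (envelope) indices are i = 2, i = 1, i = 0.
Intersections between consecutive envelope lines give the roots: for adjacent envelope indices i < j the intersection is x = (a_i − a_j) / (j − i). Reading off the sorted break points: {-4, -1}.
Verification: at each break x_0, at least two indices attain the minimum of min_i(a_i + i · x_0).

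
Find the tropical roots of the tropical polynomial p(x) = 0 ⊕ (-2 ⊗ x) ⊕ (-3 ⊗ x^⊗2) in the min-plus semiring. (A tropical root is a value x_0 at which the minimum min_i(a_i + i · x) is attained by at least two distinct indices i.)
Roots: {1, 2}

Each tropical root is a break point of the lower envelope of the lines y = a_i + i · x (there are 3 lines, with slopes 0, 1, ..., 2). Only the lines that attain the minimum somewhere contribute to roots; other lines are dominated. Here the surviving (envelope) indices are i = 2, i = 1, i = 0.
Intersections between consecutive envelope lines give the roots: for adjacent envelope indices i < j the intersection is x = (a_i − a_j) / (j − i). Reading off the sorted break points: {1, 2}.
Verification: at each break x_0, at least two indices attain the minimum of min_i(a_i + i · x_0).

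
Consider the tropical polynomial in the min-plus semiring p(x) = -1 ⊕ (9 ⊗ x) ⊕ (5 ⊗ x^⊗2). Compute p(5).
p(5) = -1

A tropical monomial a ⊗ x^⊗i evaluates to a + i · x. Evaluating each term at x = 5:
  Term 0 contributes -1 + 0 · 5 = -1
  Term 1 contributes 9 + 1 · 5 = 14
  Term 2 contributes 5 + 2 · 5 = 15
p(5) = ⊕ of these = min[-1, 14, 15] = -1.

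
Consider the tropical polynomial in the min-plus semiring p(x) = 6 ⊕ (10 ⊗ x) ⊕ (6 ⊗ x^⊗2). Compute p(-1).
p(-1) = 4

A tropical monomial a ⊗ x^⊗i evaluates to a + i · x. Evaluating each term at x = -1:
  Term 0 contributes 6 + 0 · -1 = 6
  Term 1 contributes 10 + 1 · -1 = 9
  Term 2 contributes 6 + 2 · -1 = 4
p(-1) = ⊕ of these = min[6, 9, 4] = 4.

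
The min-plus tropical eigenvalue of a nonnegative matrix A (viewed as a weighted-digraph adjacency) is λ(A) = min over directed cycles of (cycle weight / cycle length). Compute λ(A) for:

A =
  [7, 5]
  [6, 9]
λ(A) = 11/2

Enumerate directed cycles and compute their means (weight / length). Sample:
  cycle 0 → 0: weight = 7, length = 1, mean = 7/1 ≈ 7.000
  cycle 1 → 1: weight = 9, length = 1, mean = 9/1 ≈ 9.000
  cycle 0 → 1 → 0: weight = 11, length = 2, mean = 11/2 ≈ 5.500
  cycle 1 → 0 → 1: weight = 11, length = 2, mean = 11/2 ≈ 5.500
Minimum mean = 5.500, attained e.g. along the cycle 0 → 1 → 0 with weight 11 and length 2. So λ(A) = 11/2 = 11/2.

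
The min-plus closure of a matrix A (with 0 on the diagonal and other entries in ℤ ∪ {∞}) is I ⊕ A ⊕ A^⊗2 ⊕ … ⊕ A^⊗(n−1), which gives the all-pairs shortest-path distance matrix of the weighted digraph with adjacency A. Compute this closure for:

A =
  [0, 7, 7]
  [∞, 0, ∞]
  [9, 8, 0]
Closure =
  [0, 7, 7]
  [∞, 0, ∞]
  [9, 8, 0]

This is the Floyd-Warshall all-pairs shortest-path computation. For each intermediate vertex k = 0, 1, …, 2, update dist[i][j] ← min(dist[i][j], dist[i][k] + dist[k][j]). The final matrix gives, for each (i, j), the minimum total weight of any directed path from i to j (possibly empty when i = j).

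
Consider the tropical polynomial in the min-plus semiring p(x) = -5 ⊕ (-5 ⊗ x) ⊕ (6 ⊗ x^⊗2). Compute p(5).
p(5) = -5

A tropical monomial a ⊗ x^⊗i evaluates to a + i · x. Evaluating each term at x = 5:
  Term 0 contributes -5 + 0 · 5 = -5
  Term 1 contributes -5 + 1 · 5 = 0
  Term 2 contributes 6 + 2 · 5 = 16
p(5) = ⊕ of these = min[-5, 0, 16] = -5.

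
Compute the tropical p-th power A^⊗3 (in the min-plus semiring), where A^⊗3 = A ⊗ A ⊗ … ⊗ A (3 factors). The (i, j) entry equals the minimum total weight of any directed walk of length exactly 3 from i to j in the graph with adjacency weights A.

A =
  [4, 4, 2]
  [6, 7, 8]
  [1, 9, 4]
A^⊗3 =
  [7, 7, 5]
  [9, 13, 11]
  [4, 9, 7]

Each entry (A^⊗3)_ij equals the minimum over all length-3 walks i = v_0 → v_1 → … → v_3 = j of Σ_t A[v_t][v_{t+1}]. For example, for (i, j) = (0, 2) we minimise over 9 possible intermediate vertex sequences; the minimum is 5, attained along the walk 0 → 2 → 0 → 2.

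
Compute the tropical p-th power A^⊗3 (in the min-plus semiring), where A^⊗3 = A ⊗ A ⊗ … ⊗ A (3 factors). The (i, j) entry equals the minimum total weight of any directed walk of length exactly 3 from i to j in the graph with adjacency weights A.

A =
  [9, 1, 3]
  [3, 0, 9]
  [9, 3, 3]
A^⊗3 =
  [4, 1, 7]
  [3, 0, 6]
  [6, 3, 9]

Each entry (A^⊗3)_ij equals the minimum over all length-3 walks i = v_0 → v_1 → … → v_3 = j of Σ_t A[v_t][v_{t+1}]. For example, for (i, j) = (0, 2) we minimise over 9 possible intermediate vertex sequences; the minimum is 7, attained along the walk 0 → 1 → 0 → 2.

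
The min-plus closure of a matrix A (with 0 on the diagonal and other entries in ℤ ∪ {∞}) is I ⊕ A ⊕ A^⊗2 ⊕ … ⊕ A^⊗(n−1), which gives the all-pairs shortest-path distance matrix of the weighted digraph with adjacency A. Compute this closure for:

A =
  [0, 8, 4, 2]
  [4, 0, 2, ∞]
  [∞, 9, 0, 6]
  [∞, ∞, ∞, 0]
Closure =
  [0, 8, 4, 2]
  [4, 0, 2, 6]
  [13, 9, 0, 6]
  [∞, ∞, ∞, 0]

This is the Floyd-Warshall all-pairs shortest-path computation. For each intermediate vertex k = 0, 1, …, 3, update dist[i][j] ← min(dist[i][j], dist[i][k] + dist[k][j]). The final matrix gives, for each (i, j), the minimum total weight of any directed path from i to j (possibly empty when i = j).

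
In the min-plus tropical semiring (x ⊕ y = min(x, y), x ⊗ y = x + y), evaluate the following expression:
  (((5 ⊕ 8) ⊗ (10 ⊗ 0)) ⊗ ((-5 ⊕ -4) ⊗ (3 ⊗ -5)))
(((5 ⊕ 8) ⊗ (10 ⊗ 0)) ⊗ ((-5 ⊕ -4) ⊗ (3 ⊗ -5))) = 8

Expand innermost to outermost. Recall ⊕ takes the minimum of its arguments and ⊗ takes their sum. Working out the expression (((5 ⊕ 8) ⊗ (10 ⊗ 0)) ⊗ ((-5 ⊕ -4) ⊗ (3 ⊗ -5))) gives 8.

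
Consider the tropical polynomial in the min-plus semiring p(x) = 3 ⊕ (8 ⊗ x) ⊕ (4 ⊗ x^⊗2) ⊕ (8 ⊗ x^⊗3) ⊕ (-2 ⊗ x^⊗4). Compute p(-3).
p(-3) = -14

A tropical monomial a ⊗ x^⊗i evaluates to a + i · x. Evaluating each term at x = -3:
  Term 0 contributes 3 + 0 · -3 = 3
  Term 1 contributes 8 + 1 · -3 = 5
  Term 2 contributes 4 + 2 · -3 = -2
  Term 3 contributes 8 + 3 · -3 = -1
  Term 4 contributes -2 + 4 · -3 = -14
p(-3) = ⊕ of these = min[3, 5, -2, -1, -14] = -14.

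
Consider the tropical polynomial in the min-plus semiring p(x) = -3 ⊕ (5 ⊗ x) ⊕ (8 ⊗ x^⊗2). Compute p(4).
p(4) = -3

A tropical monomial a ⊗ x^⊗i evaluates to a + i · x. Evaluating each term at x = 4:
  Term 0 contributes -3 + 0 · 4 = -3
  Term 1 contributes 5 + 1 · 4 = 9
  Term 2 contributes 8 + 2 · 4 = 16
p(4) = ⊕ of these = min[-3, 9, 16] = -3.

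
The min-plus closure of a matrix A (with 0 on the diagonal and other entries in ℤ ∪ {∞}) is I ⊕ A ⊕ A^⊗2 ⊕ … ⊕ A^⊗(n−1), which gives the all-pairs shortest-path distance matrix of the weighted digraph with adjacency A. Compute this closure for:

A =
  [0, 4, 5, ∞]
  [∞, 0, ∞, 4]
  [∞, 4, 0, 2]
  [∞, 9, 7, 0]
Closure =
  [0, 4, 5, 7]
  [∞, 0, 11, 4]
  [∞, 4, 0, 2]
  [∞, 9, 7, 0]

This is the Floyd-Warshall all-pairs shortest-path computation. For each intermediate vertex k = 0, 1, …, 3, update dist[i][j] ← min(dist[i][j], dist[i][k] + dist[k][j]). The final matrix gives, for each (i, j), the minimum total weight of any directed path from i to j (possibly empty when i = j).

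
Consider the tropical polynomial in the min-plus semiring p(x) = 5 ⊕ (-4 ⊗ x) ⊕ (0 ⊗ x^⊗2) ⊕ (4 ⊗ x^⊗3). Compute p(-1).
p(-1) = -5

A tropical monomial a ⊗ x^⊗i evaluates to a + i · x. Evaluating each term at x = -1:
  Term 0 contributes 5 + 0 · -1 = 5
  Term 1 contributes -4 + 1 · -1 = -5
  Term 2 contributes 0 + 2 · -1 = -2
  Term 3 contributes 4 + 3 · -1 = 1
p(-1) = ⊕ of these = min[5, -5, -2, 1] = -5.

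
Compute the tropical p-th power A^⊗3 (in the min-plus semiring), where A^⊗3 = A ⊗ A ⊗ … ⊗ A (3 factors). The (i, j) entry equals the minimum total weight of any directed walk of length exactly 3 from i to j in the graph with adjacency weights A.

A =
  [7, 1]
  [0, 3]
A^⊗3 =
  [4, 2]
  [1, 4]

Each entry (A^⊗3)_ij equals the minimum over all length-3 walks i = v_0 → v_1 → … → v_3 = j of Σ_t A[v_t][v_{t+1}]. For example, for (i, j) = (0, 1) we minimise over 4 possible intermediate vertex sequences; the minimum is 2, attained along the walk 0 → 1 → 0 → 1.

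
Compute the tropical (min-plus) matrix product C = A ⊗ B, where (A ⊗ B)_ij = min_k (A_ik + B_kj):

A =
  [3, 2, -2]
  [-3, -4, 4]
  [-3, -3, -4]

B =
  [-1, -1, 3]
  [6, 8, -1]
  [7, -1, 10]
A ⊗ B =
  [2, -3, 1]
  [-4, -4, -5]
  [-4, -5, -4]

Apply the min-plus product entry-by-entry:
  C[0][0] = min over k of (A[0][0] + B[0][0] = 3 + -1 = 2, A[0][1] + B[1][0] = 2 + 6 = 8, A[0][2] + B[2][0] = -2 + 7 = 5) = 2 (attained at k = 0)
  C[0][1] = min over k of (A[0][0] + B[0][1] = 3 + -1 = 2, A[0][1] + B[1][1] = 2 + 8 = 10, A[0][2] + B[2][1] = -2 + -1 = -3) = -3 (attained at k = 2)
  C[0][2] = min over k of (A[0][0] + B[0][2] = 3 + 3 = 6, A[0][1] + B[1][2] = 2 + -1 = 1, A[0][2] + B[2][2] = -2 + 10 = 8) = 1 (attained at k = 1)
  C[1][0] = min over k of (A[1][0] + B[0][0] = -3 + -1 = -4, A[1][1] + B[1][0] = -4 + 6 = 2, A[1][2] + B[2][0] = 4 + 7 = 11) = -4 (attained at k = 0)
  C[1][1] = min over k of (A[1][0] + B[0][1] = -3 + -1 = -4, A[1][1] + B[1][1] = -4 + 8 = 4, A[1][2] + B[2][1] = 4 + -1 = 3) = -4 (attained at k = 0)
  C[1][2] = min over k of (A[1][0] + B[0][2] = -3 + 3 = 0, A[1][1] + B[1][2] = -4 + -1 = -5, A[1][2] + B[2][2] = 4 + 10 = 14) = -5 (attained at k = 1)
  C[2][0] = min over k of (A[2][0] + B[0][0] = -3 + -1 = -4, A[2][1] + B[1][0] = -3 + 6 = 3, A[2][2] + B[2][0] = -4 + 7 = 3) = -4 (attained at k = 0)
  C[2][1] = min over k of (A[2][0] + B[0][1] = -3 + -1 = -4, A[2][1] + B[1][1] = -3 + 8 = 5, A[2][2] + B[2][1] = -4 + -1 = -5) = -5 (attained at k = 2)
  C[2][2] = min over k of (A[2][0] + B[0][2] = -3 + 3 = 0, A[2][1] + B[1][2] = -3 + -1 = -4, A[2][2] + B[2][2] = -4 + 10 = 6) = -4 (attained at k = 1)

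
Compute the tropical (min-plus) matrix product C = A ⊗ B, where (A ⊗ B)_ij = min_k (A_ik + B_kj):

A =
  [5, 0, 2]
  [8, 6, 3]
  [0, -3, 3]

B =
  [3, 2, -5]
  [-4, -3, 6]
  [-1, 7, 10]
A ⊗ B =
  [-4, -3, 0]
  [2, 3, 3]
  [-7, -6, -5]

Apply the min-plus product entry-by-entry:
  C[0][0] = min over k of (A[0][0] + B[0][0] = 5 + 3 = 8, A[0][1] + B[1][0] = 0 + -4 = -4, A[0][2] + B[2][0] = 2 + -1 = 1) = -4 (attained at k = 1)
  C[0][1] = min over k of (A[0][0] + B[0][1] = 5 + 2 = 7, A[0][1] + B[1][1] = 0 + -3 = -3, A[0][2] + B[2][1] = 2 + 7 = 9) = -3 (attained at k = 1)
  C[0][2] = min over k of (A[0][0] + B[0][2] = 5 + -5 = 0, A[0][1] + B[1][2] = 0 + 6 = 6, A[0][2] + B[2][2] = 2 + 10 = 12) = 0 (attained at k = 0)
  C[1][0] = min over k of (A[1][0] + B[0][0] = 8 + 3 = 11, A[1][1] + B[1][0] = 6 + -4 = 2, A[1][2] + B[2][0] = 3 + -1 = 2) = 2 (attained at k = 1)
  C[1][1] = min over k of (A[1][0] + B[0][1] = 8 + 2 = 10, A[1][1] + B[1][1] = 6 + -3 = 3, A[1][2] + B[2][1] = 3 + 7 = 10) = 3 (attained at k = 1)
  C[1][2] = min over k of (A[1][0] + B[0][2] = 8 + -5 = 3, A[1][1] + B[1][2] = 6 + 6 = 12, A[1][2] + B[2][2] = 3 + 10 = 13) = 3 (attained at k = 0)
  C[2][0] = min over k of (A[2][0] + B[0][0] = 0 + 3 = 3, A[2][1] + B[1][0] = -3 + -4 = -7, A[2][2] + B[2][0] = 3 + -1 = 2) = -7 (attained at k = 1)
  C[2][1] = min over k of (A[2][0] + B[0][1] = 0 + 2 = 2, A[2][1] + B[1][1] = -3 + -3 = -6, A[2][2] + B[2][1] = 3 + 7 = 10) = -6 (attained at k = 1)
  C[2][2] = min over k of (A[2][0] + B[0][2] = 0 + -5 = -5, A[2][1] + B[1][2] = -3 + 6 = 3, A[2][2] + B[2][2] = 3 + 10 = 13) = -5 (attained at k = 0)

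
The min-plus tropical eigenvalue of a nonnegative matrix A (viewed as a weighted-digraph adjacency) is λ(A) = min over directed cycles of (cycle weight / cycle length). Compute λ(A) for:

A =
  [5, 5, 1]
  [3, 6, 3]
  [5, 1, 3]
λ(A) = 5/3

Enumerate directed cycles and compute their means (weight / length). Sample:
  cycle 0 → 0: weight = 5, length = 1, mean = 5/1 ≈ 5.000
  cycle 1 → 1: weight = 6, length = 1, mean = 6/1 ≈ 6.000
  cycle 2 → 2: weight = 3, length = 1, mean = 3/1 ≈ 3.000
  cycle 0 → 1 → 0: weight = 8, length = 2, mean = 8/2 ≈ 4.000
  cycle 0 → 2 → 0: weight = 6, length = 2, mean = 6/2 ≈ 3.000
  cycle 1 → 0 → 1: weight = 8, length = 2, mean = 8/2 ≈ 4.000
Minimum mean = 1.667, attained e.g. along the cycle 0 → 2 → 1 → 0 with weight 5 and length 3. So λ(A) = 5/3 = 5/3.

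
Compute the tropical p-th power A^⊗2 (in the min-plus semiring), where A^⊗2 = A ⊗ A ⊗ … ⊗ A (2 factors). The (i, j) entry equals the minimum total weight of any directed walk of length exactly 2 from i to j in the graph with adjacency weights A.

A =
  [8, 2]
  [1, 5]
A^⊗2 =
  [3, 7]
  [6, 3]

Each entry (A^⊗2)_ij equals the minimum over all length-2 walks i = v_0 → v_1 → … → v_2 = j of Σ_t A[v_t][v_{t+1}]. For example, for (i, j) = (0, 1) we minimise over 2 possible intermediate vertex sequences; the minimum is 7, attained along the walk 0 → 1 → 1.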